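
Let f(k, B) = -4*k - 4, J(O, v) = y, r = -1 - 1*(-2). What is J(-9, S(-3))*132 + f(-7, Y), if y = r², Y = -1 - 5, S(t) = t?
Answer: 156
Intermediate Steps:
r = 1 (r = -1 + 2 = 1)
Y = -6
y = 1 (y = 1² = 1)
J(O, v) = 1
f(k, B) = -4 - 4*k
J(-9, S(-3))*132 + f(-7, Y) = 1*132 + (-4 - 4*(-7)) = 132 + (-4 + 28) = 132 + 24 = 156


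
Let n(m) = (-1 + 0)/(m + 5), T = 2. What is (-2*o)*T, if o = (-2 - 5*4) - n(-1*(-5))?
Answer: 438/5 ≈ 87.600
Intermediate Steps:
n(m) = -1/(5 + m)
o = -219/10 (o = (-2 - 5*4) - (-1)/(5 - 1*(-5)) = (-2 - 20) - (-1)/(5 + 5) = -22 - (-1)/10 = -22 - 1*(-1/10) = -22 + 1/10 = -219/10 ≈ -21.900)
(-2*o)*T = -2*(-219/10)*2 = (219/5)*2 = 438/5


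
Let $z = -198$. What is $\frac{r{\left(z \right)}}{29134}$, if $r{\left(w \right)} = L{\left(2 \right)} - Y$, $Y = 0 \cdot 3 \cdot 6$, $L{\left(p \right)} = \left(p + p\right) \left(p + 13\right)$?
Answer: $\frac{30}{14567} \approx 0.0020594$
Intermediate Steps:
$L{\left(p \right)} = 2 p \left(13 + p\right)$
$Y = 0$ ($Y = 0 \cdot 6 = 0$)
$r{\left(w \right)} = 60$ ($r{\left(w \right)} = 2 \cdot 2 \left(13 + 2\right) - 0 = 2 \cdot 2 \cdot 15 + 0 = 60 + 0 = 60$)
$\frac{r{\left(z \right)}}{29134} = \frac{60}{29134} = 60 \cdot \frac{1}{29134} = \frac{30}{14567}$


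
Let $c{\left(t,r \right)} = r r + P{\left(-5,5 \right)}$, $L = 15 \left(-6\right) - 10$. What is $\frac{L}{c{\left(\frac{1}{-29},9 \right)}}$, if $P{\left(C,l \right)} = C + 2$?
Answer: $- \frac{50}{39} \approx -1.2821$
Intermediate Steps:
$P{\left(C,l \right)} = 2 + C$
$L = -100$ ($L = -90 - 10 = -100$)
$c{\left(t,r \right)} = -3 + r^{2}$ ($c{\left(t,r \right)} = r r + \left(2 - 5\right) = r^{2} - 3 = -3 + r^{2}$)
$\frac{L}{c{\left(\frac{1}{-29},9 \right)}} = - \frac{100}{-3 + 9^{2}} = - \frac{100}{-3 + 81} = - \frac{100}{78} = \left(-100\right) \frac{1}{78} = - \frac{50}{39}$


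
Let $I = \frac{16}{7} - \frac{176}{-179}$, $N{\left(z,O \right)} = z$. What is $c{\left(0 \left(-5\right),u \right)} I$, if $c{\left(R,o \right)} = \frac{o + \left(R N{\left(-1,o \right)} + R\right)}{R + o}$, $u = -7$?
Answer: $\frac{4096}{1253} \approx 3.269$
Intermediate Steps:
$c{\left(R,o \right)} = \frac{o}{R + o}$ ($c{\left(R,o \right)} = \frac{o + \left(R \left(-1\right) + R\right)}{R + o} = \frac{o + \left(- R + R\right)}{R + o} = \frac{o + 0}{R + o} = \frac{o}{R + o}$)
$I = \frac{4096}{1253}$ ($I = 16 \cdot \frac{1}{7} - - \frac{176}{179} = \frac{16}{7} + \frac{176}{179} = \frac{4096}{1253} \approx 3.269$)
$c{\left(0 \left(-5\right),u \right)} I = - \frac{7}{0 \left(-5\right) - 7} \cdot \frac{4096}{1253} = - \frac{7}{0 - 7} \cdot \frac{4096}{1253} = - \frac{7}{-7} \cdot \frac{4096}{1253} = \left(-7\right) \left(- \frac{1}{7}\right) \frac{4096}{1253} = 1 \cdot \frac{4096}{1253} = \frac{4096}{1253}$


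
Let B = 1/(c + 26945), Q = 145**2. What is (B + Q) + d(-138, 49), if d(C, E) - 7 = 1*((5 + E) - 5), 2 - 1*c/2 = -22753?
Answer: 1527423856/72455 ≈ 21081.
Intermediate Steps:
c = 45510 (c = 4 - 2*(-22753) = 4 + 45506 = 45510)
d(C, E) = 7 + E (d(C, E) = 7 + 1*((5 + E) - 5) = 7 + 1*E = 7 + E)
Q = 21025
B = 1/72455 (B = 1/(45510 + 26945) = 1/72455 ≈ 1.3802e-5)
(B + Q) + d(-138, 49) = (1/72455 + 21025) + (7 + 49) = 1523366376/72455 + 56 = 1527423856/72455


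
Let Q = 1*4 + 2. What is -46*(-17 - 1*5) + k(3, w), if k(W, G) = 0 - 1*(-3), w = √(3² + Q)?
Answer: 1015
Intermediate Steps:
Q = 6 (Q = 4 + 2 = 6)
w = √15 (w = √(3² + 6) = √(9 + 6) = √15 ≈ 3.8730)
k(W, G) = 3 (k(W, G) = 0 + 3 = 3)
-46*(-17 - 1*5) + k(3, w) = -46*(-17 - 1*5) + 3 = -46*(-17 - 5) + 3 = -46*(-22) + 3 = 1012 + 3 = 1015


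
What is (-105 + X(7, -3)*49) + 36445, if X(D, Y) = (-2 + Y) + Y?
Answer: 35948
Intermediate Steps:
X(D, Y) = -2 + 2*Y
(-105 + X(7, -3)*49) + 36445 = (-105 + (-2 + 2*(-3))*49) + 36445 = (-105 + (-2 - 6)*49) + 36445 = (-105 - 8*49) + 36445 = (-105 - 392) + 36445 = -497 + 36445 = 35948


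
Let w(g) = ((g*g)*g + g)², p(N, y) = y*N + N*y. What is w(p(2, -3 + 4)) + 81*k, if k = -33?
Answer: 1951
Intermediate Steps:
p(N, y) = 2*N*y (p(N, y) = N*y + N*y = 2*N*y)
w(g) = (g + g³)² (w(g) = (g²*g + g)² = (g³ + g)² = (g + g³)²)
w(p(2, -3 + 4)) + 81*k = (2*2*(-3 + 4))²*(1 + (2*2*(-3 + 4))²)² + 81*(-33) = (2*2*1)²*(1 + (2*2*1)²)² - 2673 = 4²*(1 + 4²)² - 2673 = 16*(1 + 16)² - 2673 = 16*17² - 2673 = 16*289 - 2673 = 4624 - 2673 = 1951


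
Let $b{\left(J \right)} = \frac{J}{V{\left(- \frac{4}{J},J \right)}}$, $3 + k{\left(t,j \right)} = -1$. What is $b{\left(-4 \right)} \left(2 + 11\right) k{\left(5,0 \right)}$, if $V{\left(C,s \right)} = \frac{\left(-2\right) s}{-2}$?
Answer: $-52$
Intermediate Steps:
$V{\left(C,s \right)} = s$ ($V{\left(C,s \right)} = - 2 s \left(- \frac{1}{2}\right) = s$)
$k{\left(t,j \right)} = -4$ ($k{\left(t,j \right)} = -3 - 1 = -4$)
$b{\left(J \right)} = 1$ ($b{\left(J \right)} = \frac{J}{J} = 1$)
$b{\left(-4 \right)} \left(2 + 11\right) k{\left(5,0 \right)} = 1 \left(2 + 11\right) \left(-4\right) = 1 \cdot 13 \left(-4\right) = 1 \left(-52\right) = -52$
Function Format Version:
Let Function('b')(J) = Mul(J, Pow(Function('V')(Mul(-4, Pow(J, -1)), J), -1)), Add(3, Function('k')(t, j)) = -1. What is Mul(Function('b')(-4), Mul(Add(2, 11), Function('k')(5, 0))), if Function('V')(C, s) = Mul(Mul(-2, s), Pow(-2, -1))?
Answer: -52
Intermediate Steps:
Function('V')(C, s) = s (Function('V')(C, s) = Mul(Mul(-2, s), Rational(-1, 2)) = s)
Function('k')(t, j) = -4 (Function('k')(t, j) = Add(-3, -1) = -4)
Function('b')(J) = 1 (Function('b')(J) = Mul(J, Pow(J, -1)) = 1)
Mul(Function('b')(-4), Mul(Add(2, 11), Function('k')(5, 0))) = Mul(1, Mul(Add(2, 11), -4)) = Mul(1, Mul(13, -4)) = Mul(1, -52) = -52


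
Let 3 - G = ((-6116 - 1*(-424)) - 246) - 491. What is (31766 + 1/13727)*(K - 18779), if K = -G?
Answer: -10993304022313/13727 ≈ -8.0085e+8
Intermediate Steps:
G = 6432 (G = 3 - (((-6116 - 1*(-424)) - 246) - 491) = 3 - (((-6116 + 424) - 246) - 491) = 3 - ((-5692 - 246) - 491) = 3 - (-5938 - 491) = 3 - 1*(-6429) = 3 + 6429 = 6432)
K = -6432 (K = -1*6432 = -6432)
(31766 + 1/13727)*(K - 18779) = (31766 + 1/13727)*(-6432 - 18779) = (31766 + 1/13727)*(-25211) = (436051883/13727)*(-25211) = -10993304022313/13727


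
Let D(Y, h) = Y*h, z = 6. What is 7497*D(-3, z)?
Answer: -134946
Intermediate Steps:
7497*D(-3, z) = 7497*(-3*6) = 7497*(-18) = -134946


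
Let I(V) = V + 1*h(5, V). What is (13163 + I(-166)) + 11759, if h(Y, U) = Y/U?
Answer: 4109491/166 ≈ 24756.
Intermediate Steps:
I(V) = V + 5/V (I(V) = V + 1*(5/V) = V + 5/V)
(13163 + I(-166)) + 11759 = (13163 + (-166 + 5/(-166))) + 11759 = (13163 + (-166 + 5*(-1/166))) + 11759 = (13163 + (-166 - 5/166)) + 11759 = (13163 - 27561/166) + 11759 = 2157497/166 + 11759 = 4109491/166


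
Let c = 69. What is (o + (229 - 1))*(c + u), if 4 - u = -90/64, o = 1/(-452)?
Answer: 245373955/14464 ≈ 16964.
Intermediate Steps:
o = -1/452 ≈ -0.0022124
u = 173/32 (u = 4 - (-90)/64 = 4 - 1*(-45/32) = 4 + 45/32 = 173/32 ≈ 5.4063)
(o + (229 - 1))*(c + u) = (-1/452 + (229 - 1))*(69 + 173/32) = (-1/452 + 228)*(2381/32) = (103055/452)*(2381/32) = 245373955/14464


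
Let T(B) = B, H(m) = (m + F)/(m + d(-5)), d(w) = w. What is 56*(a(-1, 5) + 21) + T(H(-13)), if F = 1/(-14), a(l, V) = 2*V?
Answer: 145885/84 ≈ 1736.7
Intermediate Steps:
F = -1/14 ≈ -0.071429
H(m) = (-1/14 + m)/(-5 + m) (H(m) = (m - 1/14)/(m - 5) = (-1/14 + m)/(-5 + m))
56*(a(-1, 5) + 21) + T(H(-13)) = 56*(2*5 + 21) + (-1/14 - 13)/(-5 - 13) = 56*(10 + 21) - 183/14/(-18) = 56*31 - 1/18*(-183/14) = 1736 + 61/84 = 145885/84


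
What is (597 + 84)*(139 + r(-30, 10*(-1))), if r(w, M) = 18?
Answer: 106917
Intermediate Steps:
(597 + 84)*(139 + r(-30, 10*(-1))) = (597 + 84)*(139 + 18) = 681*157 = 106917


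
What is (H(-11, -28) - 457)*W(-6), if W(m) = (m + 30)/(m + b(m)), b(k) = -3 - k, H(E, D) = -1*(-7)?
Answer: 3600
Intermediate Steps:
H(E, D) = 7
W(m) = -10 - m/3 (W(m) = (m + 30)/(m + (-3 - m)) = (30 + m)/(-3) = (30 + m)*(-⅓) = -10 - m/3)
(H(-11, -28) - 457)*W(-6) = (7 - 457)*(-10 - ⅓*(-6)) = -450*(-10 + 2) = -450*(-8) = 3600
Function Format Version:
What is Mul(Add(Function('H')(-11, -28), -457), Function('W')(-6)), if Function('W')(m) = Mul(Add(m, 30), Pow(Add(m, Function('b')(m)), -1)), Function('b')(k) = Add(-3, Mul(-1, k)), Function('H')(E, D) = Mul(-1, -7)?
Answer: 3600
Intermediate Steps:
Function('H')(E, D) = 7
Function('W')(m) = Add(-10, Mul(Rational(-1, 3), m)) (Function('W')(m) = Mul(Add(m, 30), Pow(Add(m, Add(-3, Mul(-1, m))), -1)) = Mul(Add(30, m), Pow(-3, -1)) = Mul(Add(30, m), Rational(-1, 3)) = Add(-10, Mul(Rational(-1, 3), m)))
Mul(Add(Function('H')(-11, -28), -457), Function('W')(-6)) = Mul(Add(7, -457), Add(-10, Mul(Rational(-1, 3), -6))) = Mul(-450, Add(-10, 2)) = Mul(-450, -8) = 3600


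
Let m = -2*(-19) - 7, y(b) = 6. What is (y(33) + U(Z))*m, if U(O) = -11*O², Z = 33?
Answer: -371163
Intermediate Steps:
m = 31 (m = 38 - 7 = 31)
(y(33) + U(Z))*m = (6 - 11*33²)*31 = (6 - 11*1089)*31 = (6 - 11979)*31 = -11973*31 = -371163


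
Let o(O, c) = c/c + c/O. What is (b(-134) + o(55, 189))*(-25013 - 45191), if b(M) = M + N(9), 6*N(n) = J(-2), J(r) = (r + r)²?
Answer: 1469931352/165 ≈ 8.9087e+6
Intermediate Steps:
o(O, c) = 1 + c/O
J(r) = 4*r² (J(r) = (2*r)² = 4*r²)
N(n) = 8/3 (N(n) = (4*(-2)²)/6 = (4*4)/6 = (⅙)*16 = 8/3)
b(M) = 8/3 + M (b(M) = M + 8/3 = 8/3 + M)
(b(-134) + o(55, 189))*(-25013 - 45191) = ((8/3 - 134) + (55 + 189)/55)*(-25013 - 45191) = (-394/3 + (1/55)*244)*(-70204) = (-394/3 + 244/55)*(-70204) = -20938/165*(-70204) = 1469931352/165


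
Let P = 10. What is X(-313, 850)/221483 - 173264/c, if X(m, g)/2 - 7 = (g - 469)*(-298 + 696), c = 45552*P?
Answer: 479709761/485047770 ≈ 0.98899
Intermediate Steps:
c = 455520 (c = 45552*10 = 455520)
X(m, g) = -373310 + 796*g (X(m, g) = 14 + 2*((g - 469)*(-298 + 696)) = 14 + 2*((-469 + g)*398) = 14 + 2*(-186662 + 398*g) = 14 + (-373324 + 796*g) = -373310 + 796*g)
X(-313, 850)/221483 - 173264/c = (-373310 + 796*850)/221483 - 173264/455520 = (-373310 + 676600)*(1/221483) - 173264*1/455520 = 303290*(1/221483) - 833/2190 = 303290/221483 - 833/2190 = 479709761/485047770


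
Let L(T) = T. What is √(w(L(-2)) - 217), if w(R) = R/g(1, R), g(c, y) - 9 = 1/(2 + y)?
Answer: I*√217 ≈ 14.731*I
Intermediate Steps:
g(c, y) = 9 + 1/(2 + y)
w(R) = R*(2 + R)/(19 + 9*R) (w(R) = R/(((19 + 9*R)/(2 + R))) = R*((2 + R)/(19 + 9*R)) = R*(2 + R)/(19 + 9*R))
√(w(L(-2)) - 217) = √(-2*(2 - 2)/(19 + 9*(-2)) - 217) = √(-2*0/(19 - 18) - 217) = √(-2*0/1 - 217) = √(-2*1*0 - 217) = √(0 - 217) = √(-217) = I*√217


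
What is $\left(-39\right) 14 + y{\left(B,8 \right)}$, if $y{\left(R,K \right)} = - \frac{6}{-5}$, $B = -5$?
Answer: $- \frac{2724}{5} \approx -544.8$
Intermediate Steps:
$y{\left(R,K \right)} = \frac{6}{5}$ ($y{\left(R,K \right)} = \left(-6\right) \left(- \frac{1}{5}\right) = \frac{6}{5}$)
$\left(-39\right) 14 + y{\left(B,8 \right)} = \left(-39\right) 14 + \frac{6}{5} = -546 + \frac{6}{5} = - \frac{2724}{5}$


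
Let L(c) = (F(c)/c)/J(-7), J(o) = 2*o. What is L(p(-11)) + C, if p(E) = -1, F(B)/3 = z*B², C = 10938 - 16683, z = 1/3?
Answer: -80429/14 ≈ -5744.9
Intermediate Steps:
z = ⅓ ≈ 0.33333
C = -5745
F(B) = B² (F(B) = 3*(B²/3) = B²)
L(c) = -c/14 (L(c) = (c²/c)/((2*(-7))) = c/(-14) = c*(-1/14) = -c/14)
L(p(-11)) + C = -1/14*(-1) - 5745 = 1/14 - 5745 = -80429/14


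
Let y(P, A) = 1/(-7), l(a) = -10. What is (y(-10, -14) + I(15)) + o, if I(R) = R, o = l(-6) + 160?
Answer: 1154/7 ≈ 164.86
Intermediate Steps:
o = 150 (o = -10 + 160 = 150)
y(P, A) = -⅐
(y(-10, -14) + I(15)) + o = (-⅐ + 15) + 150 = 104/7 + 150 = 1154/7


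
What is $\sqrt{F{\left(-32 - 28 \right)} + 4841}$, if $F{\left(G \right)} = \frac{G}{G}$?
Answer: $3 \sqrt{538} \approx 69.584$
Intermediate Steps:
$F{\left(G \right)} = 1$
$\sqrt{F{\left(-32 - 28 \right)} + 4841} = \sqrt{1 + 4841} = \sqrt{4842} = 3 \sqrt{538}$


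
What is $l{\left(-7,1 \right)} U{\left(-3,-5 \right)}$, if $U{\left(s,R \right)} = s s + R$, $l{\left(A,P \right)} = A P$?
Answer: $-28$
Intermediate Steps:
$U{\left(s,R \right)} = R + s^{2}$ ($U{\left(s,R \right)} = s^{2} + R = R + s^{2}$)
$l{\left(-7,1 \right)} U{\left(-3,-5 \right)} = \left(-7\right) 1 \left(-5 + \left(-3\right)^{2}\right) = - 7 \left(-5 + 9\right) = \left(-7\right) 4 = -28$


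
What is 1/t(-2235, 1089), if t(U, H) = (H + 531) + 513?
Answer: 1/2133 ≈ 0.00046882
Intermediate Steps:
t(U, H) = 1044 + H (t(U, H) = (531 + H) + 513 = 1044 + H)
1/t(-2235, 1089) = 1/(1044 + 1089) = 1/2133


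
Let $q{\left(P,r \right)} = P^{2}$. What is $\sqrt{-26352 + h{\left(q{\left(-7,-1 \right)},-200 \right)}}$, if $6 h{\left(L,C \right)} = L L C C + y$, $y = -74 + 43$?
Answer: $\frac{\sqrt{63921238}}{2} \approx 3997.5$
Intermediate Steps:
$y = -31$
$h{\left(L,C \right)} = - \frac{31}{6} + \frac{C^{2} L^{2}}{6}$ ($h{\left(L,C \right)} = \frac{L L C C - 31}{6} = \frac{L^{2} C C - 31}{6} = \frac{C L^{2} C - 31}{6} = \frac{C^{2} L^{2} - 31}{6} = \frac{-31 + C^{2} L^{2}}{6} = - \frac{31}{6} + \frac{C^{2} L^{2}}{6}$)
$\sqrt{-26352 + h{\left(q{\left(-7,-1 \right)},-200 \right)}} = \sqrt{-26352 - \left(\frac{31}{6} - \frac{\left(-200\right)^{2} \left(\left(-7\right)^{2}\right)^{2}}{6}\right)} = \sqrt{-26352 - \left(\frac{31}{6} - \frac{20000 \cdot 49^{2}}{3}\right)} = \sqrt{-26352 - \left(\frac{31}{6} - \frac{48020000}{3}\right)} = \sqrt{-26352 + \left(- \frac{31}{6} + \frac{48020000}{3}\right)} = \sqrt{-26352 + \frac{32013323}{2}} = \sqrt{\frac{31960619}{2}} = \frac{\sqrt{63921238}}{2}$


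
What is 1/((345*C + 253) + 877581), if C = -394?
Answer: 1/741904 ≈ 1.3479e-6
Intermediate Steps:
1/((345*C + 253) + 877581) = 1/((345*(-394) + 253) + 877581) = 1/((-135930 + 253) + 877581) = 1/(-135677 + 877581) = 1/741904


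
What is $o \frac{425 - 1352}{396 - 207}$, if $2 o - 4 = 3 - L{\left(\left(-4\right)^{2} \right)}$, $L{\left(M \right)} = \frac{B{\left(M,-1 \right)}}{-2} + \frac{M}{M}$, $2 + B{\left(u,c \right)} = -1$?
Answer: $- \frac{309}{28} \approx -11.036$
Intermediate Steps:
$B{\left(u,c \right)} = -3$ ($B{\left(u,c \right)} = -2 - 1 = -3$)
$L{\left(M \right)} = \frac{5}{2}$ ($L{\left(M \right)} = - \frac{3}{-2} + \frac{M}{M} = \left(-3\right) \left(- \frac{1}{2}\right) + 1 = \frac{3}{2} + 1 = \frac{5}{2}$)
$o = \frac{9}{4}$ ($o = 2 + \frac{3 - \frac{5}{2}}{2} = 2 + \frac{1}{2} \cdot \frac{1}{2} = 2 + \frac{1}{4} = \frac{9}{4} \approx 2.25$)
$o \frac{425 - 1352}{396 - 207} = \frac{9 \frac{425 - 1352}{396 - 207}}{4} = \frac{9 \left(- \frac{927}{189}\right)}{4} = \frac{9 \left(\left(-927\right) \frac{1}{189}\right)}{4} = \frac{9}{4} \left(- \frac{103}{21}\right) = - \frac{309}{28}$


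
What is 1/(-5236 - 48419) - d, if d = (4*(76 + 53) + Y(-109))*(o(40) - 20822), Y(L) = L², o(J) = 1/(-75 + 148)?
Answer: 13849973958974/53655 ≈ 2.5813e+8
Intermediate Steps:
o(J) = 1/73
d = -18843501985/73 (d = (4*(76 + 53) + (-109)²)*(1/73 - 20822) = (4*129 + 11881)*(-1520005/73) = (516 + 11881)*(-1520005/73) = 12397*(-1520005/73) = -18843501985/73 ≈ -2.5813e+8)
1/(-5236 - 48419) - d = 1/(-5236 - 48419) - 1*(-18843501985/73) = 1/(-53655) + 18843501985/73 = -1/53655 + 18843501985/73 = 13849973958974/53655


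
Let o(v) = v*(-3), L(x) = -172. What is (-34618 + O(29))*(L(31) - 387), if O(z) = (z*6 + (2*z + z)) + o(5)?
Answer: 19213948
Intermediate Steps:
o(v) = -3*v
O(z) = -15 + 9*z (O(z) = (z*6 + (2*z + z)) - 3*5 = (6*z + 3*z) - 15 = 9*z - 15 = -15 + 9*z)
(-34618 + O(29))*(L(31) - 387) = (-34618 + (-15 + 9*29))*(-172 - 387) = (-34618 + (-15 + 261))*(-559) = (-34618 + 246)*(-559) = -34372*(-559) = 19213948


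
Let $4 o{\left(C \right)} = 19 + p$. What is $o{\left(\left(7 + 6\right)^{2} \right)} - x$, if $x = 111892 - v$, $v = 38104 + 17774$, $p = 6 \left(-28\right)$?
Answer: $- \frac{224205}{4} \approx -56051.0$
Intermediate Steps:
$p = -168$
$v = 55878$
$x = 56014$ ($x = 111892 - 55878 = 56014$)
$o{\left(C \right)} = - \frac{149}{4}$ ($o{\left(C \right)} = \frac{19 - 168}{4} = \frac{1}{4} \left(-149\right) = - \frac{149}{4}$)
$o{\left(\left(7 + 6\right)^{2} \right)} - x = - \frac{149}{4} - 56014 = - \frac{224205}{4}$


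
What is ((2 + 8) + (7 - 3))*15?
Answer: 210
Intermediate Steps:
((2 + 8) + (7 - 3))*15 = (10 + 4)*15 = 14*15 = 210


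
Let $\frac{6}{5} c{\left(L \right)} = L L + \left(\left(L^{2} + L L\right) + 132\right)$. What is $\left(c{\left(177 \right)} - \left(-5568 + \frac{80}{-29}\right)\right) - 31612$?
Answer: $\frac{3038693}{58} \approx 52391.0$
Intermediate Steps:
$c{\left(L \right)} = 110 + \frac{5 L^{2}}{2}$ ($c{\left(L \right)} = \frac{5 \left(L L + \left(\left(L^{2} + L L\right) + 132\right)\right)}{6} = \frac{5 \left(L^{2} + \left(\left(L^{2} + L^{2}\right) + 132\right)\right)}{6} = \frac{5 \left(L^{2} + \left(2 L^{2} + 132\right)\right)}{6} = \frac{5 \left(L^{2} + \left(132 + 2 L^{2}\right)\right)}{6} = \frac{5 \left(132 + 3 L^{2}\right)}{6} = 110 + \frac{5 L^{2}}{2}$)
$\left(c{\left(177 \right)} - \left(-5568 + \frac{80}{-29}\right)\right) - 31612 = \left(\left(110 + \frac{5 \cdot 177^{2}}{2}\right) - \left(-5568 + \frac{80}{-29}\right)\right) - 31612 = \left(\left(110 + \frac{5}{2} \cdot 31329\right) + \left(5568 - - \frac{80}{29}\right)\right) - 31612 = \left(\left(110 + \frac{156645}{2}\right) + \left(5568 + \frac{80}{29}\right)\right) - 31612 = \left(\frac{156865}{2} + \frac{161552}{29}\right) - 31612 = \frac{4872189}{58} - 31612 = \frac{3038693}{58}$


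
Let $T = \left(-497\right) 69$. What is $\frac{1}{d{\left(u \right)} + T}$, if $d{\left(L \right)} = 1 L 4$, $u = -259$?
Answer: $- \frac{1}{35329} \approx -2.8305 \cdot 10^{-5}$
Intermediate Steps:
$T = -34293$
$d{\left(L \right)} = 4 L$ ($d{\left(L \right)} = L 4 = 4 L$)
$\frac{1}{d{\left(u \right)} + T} = \frac{1}{4 \left(-259\right) - 34293} = \frac{1}{-1036 - 34293} = \frac{1}{-35329} = - \frac{1}{35329}$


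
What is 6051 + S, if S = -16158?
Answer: -10107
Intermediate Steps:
6051 + S = 6051 - 16158 = -10107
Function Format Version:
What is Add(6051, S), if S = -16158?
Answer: -10107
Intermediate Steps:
Add(6051, S) = Add(6051, -16158) = -10107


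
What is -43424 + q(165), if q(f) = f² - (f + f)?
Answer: -16529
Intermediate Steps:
q(f) = f² - 2*f
-43424 + q(165) = -43424 + 165*(-2 + 165) = -43424 + 165*163 = -43424 + 26895 = -16529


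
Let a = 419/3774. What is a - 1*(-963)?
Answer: 3634781/3774 ≈ 963.11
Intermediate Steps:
a = 419/3774 (a = 419*(1/3774) = 419/3774 ≈ 0.11102)
a - 1*(-963) = 419/3774 - 1*(-963) = 419/3774 + 963 = 3634781/3774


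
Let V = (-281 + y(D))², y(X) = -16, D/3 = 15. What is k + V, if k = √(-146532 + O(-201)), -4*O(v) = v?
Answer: 88209 + 3*I*√65103/2 ≈ 88209.0 + 382.73*I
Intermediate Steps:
D = 45 (D = 3*15 = 45)
O(v) = -v/4
V = 88209 (V = (-281 - 16)² = (-297)² = 88209)
k = 3*I*√65103/2 (k = √(-146532 - ¼*(-201)) = √(-146532 + 201/4) = √(-585927/4) = 3*I*√65103/2 ≈ 382.73*I)
k + V = 3*I*√65103/2 + 88209 = 88209 + 3*I*√65103/2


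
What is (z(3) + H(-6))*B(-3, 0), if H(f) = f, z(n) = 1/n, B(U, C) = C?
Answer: 0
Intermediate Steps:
(z(3) + H(-6))*B(-3, 0) = (1/3 - 6)*0 = (⅓ - 6)*0 = -17/3*0 = 0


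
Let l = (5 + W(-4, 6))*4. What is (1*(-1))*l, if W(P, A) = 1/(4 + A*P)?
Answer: -99/5 ≈ -19.800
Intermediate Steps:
l = 99/5 (l = (5 + 1/(4 + 6*(-4)))*4 = (5 + 1/(4 - 24))*4 = (5 + 1/(-20))*4 = (5 - 1/20)*4 = (99/20)*4 = 99/5 ≈ 19.800)
(1*(-1))*l = (1*(-1))*(99/5) = -1*99/5 = -99/5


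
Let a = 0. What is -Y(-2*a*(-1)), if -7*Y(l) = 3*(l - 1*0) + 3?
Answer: 3/7 ≈ 0.42857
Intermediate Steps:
Y(l) = -3/7 - 3*l/7 (Y(l) = -(3*(l - 1*0) + 3)/7 = -(3*(l + 0) + 3)/7 = -(3*l + 3)/7 = -(3 + 3*l)/7 = -3/7 - 3*l/7)
-Y(-2*a*(-1)) = -(-3/7 - 3*(-2*0)*(-1)/7) = -(-3/7 - 0*(-1)) = -(-3/7 - 3/7*0) = -(-3/7 + 0) = -1*(-3/7) = 3/7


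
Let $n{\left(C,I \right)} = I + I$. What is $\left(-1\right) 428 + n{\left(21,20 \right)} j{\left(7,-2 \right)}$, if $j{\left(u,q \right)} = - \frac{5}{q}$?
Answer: $-328$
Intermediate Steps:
$n{\left(C,I \right)} = 2 I$
$\left(-1\right) 428 + n{\left(21,20 \right)} j{\left(7,-2 \right)} = \left(-1\right) 428 + 2 \cdot 20 \left(- \frac{5}{-2}\right) = -428 + 40 \left(\left(-5\right) \left(- \frac{1}{2}\right)\right) = -428 + 40 \cdot \frac{5}{2} = -428 + 100 = -328$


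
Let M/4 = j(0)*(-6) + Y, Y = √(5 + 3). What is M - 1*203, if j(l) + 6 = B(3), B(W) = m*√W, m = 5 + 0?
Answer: -59 - 120*√3 + 8*√2 ≈ -255.53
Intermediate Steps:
m = 5
Y = 2*√2 (Y = √8 = 2*√2 ≈ 2.8284)
B(W) = 5*√W
j(l) = -6 + 5*√3
M = 144 - 120*√3 + 8*√2 (M = 4*((-6 + 5*√3)*(-6) + 2*√2) = 4*((36 - 30*√3) + 2*√2) = 4*(36 - 30*√3 + 2*√2) = 144 - 120*√3 + 8*√2 ≈ -52.532)
M - 1*203 = (144 - 120*√3 + 8*√2) - 1*203 = (144 - 120*√3 + 8*√2) - 203 = -59 - 120*√3 + 8*√2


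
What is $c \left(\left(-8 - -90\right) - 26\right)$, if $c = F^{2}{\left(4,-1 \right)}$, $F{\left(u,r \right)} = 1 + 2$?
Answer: $504$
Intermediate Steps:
$F{\left(u,r \right)} = 3$
$c = 9$ ($c = 3^{2} = 9$)
$c \left(\left(-8 - -90\right) - 26\right) = 9 \left(\left(-8 - -90\right) - 26\right) = 9 \left(\left(-8 + 90\right) - 26\right) = 9 \left(82 - 26\right) = 9 \cdot 56 = 504$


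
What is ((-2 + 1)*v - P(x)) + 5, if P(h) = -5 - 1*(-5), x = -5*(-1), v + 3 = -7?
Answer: 15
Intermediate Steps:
v = -10 (v = -3 - 7 = -10)
x = 5
P(h) = 0 (P(h) = -5 + 5 = 0)
((-2 + 1)*v - P(x)) + 5 = ((-2 + 1)*(-10) - 1*0) + 5 = (-1*(-10) + 0) + 5 = (10 + 0) + 5 = 10 + 5 = 15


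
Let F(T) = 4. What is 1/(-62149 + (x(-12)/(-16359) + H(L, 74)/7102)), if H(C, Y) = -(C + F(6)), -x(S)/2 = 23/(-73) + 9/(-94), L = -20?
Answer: -199309565679/12386889758372608 ≈ -1.6090e-5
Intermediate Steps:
x(S) = 2819/3431 (x(S) = -2*(23/(-73) + 9/(-94)) = -2*(23*(-1/73) + 9*(-1/94)) = -2*(-23/73 - 9/94) = -2*(-2819/6862) = 2819/3431)
H(C, Y) = -4 - C (H(C, Y) = -(C + 4) = -(4 + C) = -4 - C)
1/(-62149 + (x(-12)/(-16359) + H(L, 74)/7102)) = 1/(-62149 + ((2819/3431)/(-16359) + (-4 - 1*(-20))/7102)) = 1/(-62149 + ((2819/3431)*(-1/16359) + (-4 + 20)*(1/7102))) = 1/(-62149 + (-2819/56127729 + 16*(1/7102))) = 1/(-62149 + (-2819/56127729 + 8/3551)) = 1/(-62149 + 439011563/199309565679) = 1/(-12386889758372608/199309565679) = -199309565679/12386889758372608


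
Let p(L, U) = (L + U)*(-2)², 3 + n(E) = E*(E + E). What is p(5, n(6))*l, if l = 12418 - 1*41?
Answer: 3663592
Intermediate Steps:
l = 12377 (l = 12418 - 41 = 12377)
n(E) = -3 + 2*E² (n(E) = -3 + E*(E + E) = -3 + E*(2*E) = -3 + 2*E²)
p(L, U) = 4*L + 4*U (p(L, U) = (L + U)*4 = 4*L + 4*U)
p(5, n(6))*l = (4*5 + 4*(-3 + 2*6²))*12377 = (20 + 4*(-3 + 2*36))*12377 = (20 + 4*(-3 + 72))*12377 = (20 + 4*69)*12377 = (20 + 276)*12377 = 296*12377 = 3663592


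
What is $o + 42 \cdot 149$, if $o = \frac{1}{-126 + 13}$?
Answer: $\frac{707153}{113} \approx 6258.0$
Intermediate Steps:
$o = - \frac{1}{113}$ ($o = \frac{1}{-113} = - \frac{1}{113} \approx -0.0088496$)
$o + 42 \cdot 149 = - \frac{1}{113} + 42 \cdot 149 = - \frac{1}{113} + 6258 = \frac{707153}{113}$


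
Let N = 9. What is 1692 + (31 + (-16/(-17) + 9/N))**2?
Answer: 802588/289 ≈ 2777.1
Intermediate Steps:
1692 + (31 + (-16/(-17) + 9/N))**2 = 1692 + (31 + (-16/(-17) + 9/9))**2 = 1692 + (31 + (-16*(-1/17) + 9*(1/9)))**2 = 1692 + (31 + (16/17 + 1))**2 = 1692 + (31 + 33/17)**2 = 1692 + (560/17)**2 = 1692 + 313600/289 = 802588/289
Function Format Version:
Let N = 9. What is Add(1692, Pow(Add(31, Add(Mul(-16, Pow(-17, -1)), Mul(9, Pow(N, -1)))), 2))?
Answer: Rational(802588, 289) ≈ 2777.1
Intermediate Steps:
Add(1692, Pow(Add(31, Add(Mul(-16, Pow(-17, -1)), Mul(9, Pow(N, -1)))), 2)) = Add(1692, Pow(Add(31, Add(Mul(-16, Pow(-17, -1)), Mul(9, Pow(9, -1)))), 2)) = Add(1692, Pow(Add(31, Add(Mul(-16, Rational(-1, 17)), Mul(9, Rational(1, 9)))), 2)) = Add(1692, Pow(Add(31, Add(Rational(16, 17), 1)), 2)) = Add(1692, Pow(Add(31, Rational(33, 17)), 2)) = Add(1692, Pow(Rational(560, 17), 2)) = Add(1692, Rational(313600, 289)) = Rational(802588, 289)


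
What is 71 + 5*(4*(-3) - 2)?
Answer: 1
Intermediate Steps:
71 + 5*(4*(-3) - 2) = 71 + 5*(-12 - 2) = 71 + 5*(-14) = 71 - 70 = 1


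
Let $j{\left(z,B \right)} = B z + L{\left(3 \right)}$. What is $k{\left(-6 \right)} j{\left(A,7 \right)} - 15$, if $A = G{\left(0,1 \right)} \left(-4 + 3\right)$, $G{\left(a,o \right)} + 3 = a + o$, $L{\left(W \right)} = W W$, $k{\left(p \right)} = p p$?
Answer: $813$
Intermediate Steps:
$k{\left(p \right)} = p^{2}$
$L{\left(W \right)} = W^{2}$
$G{\left(a,o \right)} = -3 + a + o$ ($G{\left(a,o \right)} = -3 + \left(a + o\right) = -3 + a + o$)
$A = 2$ ($A = \left(-3 + 0 + 1\right) \left(-4 + 3\right) = \left(-2\right) \left(-1\right) = 2$)
$j{\left(z,B \right)} = 9 + B z$ ($j{\left(z,B \right)} = B z + 3^{2} = B z + 9 = 9 + B z$)
$k{\left(-6 \right)} j{\left(A,7 \right)} - 15 = \left(-6\right)^{2} \left(9 + 7 \cdot 2\right) - 15 = 36 \left(9 + 14\right) - 15 = 36 \cdot 23 - 15 = 828 - 15 = 813$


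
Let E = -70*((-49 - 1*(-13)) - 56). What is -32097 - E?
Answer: -38537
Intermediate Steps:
E = 6440 (E = -70*((-49 + 13) - 56) = -70*(-36 - 56) = -70*(-92) = 6440)
-32097 - E = -32097 - 1*6440 = -32097 - 6440 = -38537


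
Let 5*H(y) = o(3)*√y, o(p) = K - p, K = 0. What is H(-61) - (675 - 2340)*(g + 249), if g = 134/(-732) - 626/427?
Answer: 351710715/854 - 3*I*√61/5 ≈ 4.1184e+5 - 4.6861*I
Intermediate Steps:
g = -4225/2562 (g = 134*(-1/732) - 626*1/427 = -67/366 - 626/427 = -4225/2562 ≈ -1.6491)
o(p) = -p (o(p) = 0 - p = -p)
H(y) = -3*√y/5 (H(y) = ((-1*3)*√y)/5 = (-3*√y)/5 = -3*√y/5)
H(-61) - (675 - 2340)*(g + 249) = -3*I*√61/5 - (675 - 2340)*(-4225/2562 + 249) = -3*I*√61/5 - (-1665)*633713/2562 = -3*I*√61/5 - 1*(-351710715/854) = -3*I*√61/5 + 351710715/854 = 351710715/854 - 3*I*√61/5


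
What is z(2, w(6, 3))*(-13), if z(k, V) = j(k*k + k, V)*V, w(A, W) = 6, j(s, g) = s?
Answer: -468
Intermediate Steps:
z(k, V) = V*(k + k²) (z(k, V) = (k*k + k)*V = (k² + k)*V = (k + k²)*V = V*(k + k²))
z(2, w(6, 3))*(-13) = (6*2*(1 + 2))*(-13) = (6*2*3)*(-13) = 36*(-13) = -468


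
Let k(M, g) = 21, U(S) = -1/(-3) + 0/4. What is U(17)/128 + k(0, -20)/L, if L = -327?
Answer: -2579/41856 ≈ -0.061616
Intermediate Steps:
U(S) = 1/3 (U(S) = -1*(-1/3) + 0*(1/4) = 1/3 + 0 = 1/3)
U(17)/128 + k(0, -20)/L = (1/3)/128 + 21/(-327) = (1/3)*(1/128) + 21*(-1/327) = 1/384 - 7/109 = -2579/41856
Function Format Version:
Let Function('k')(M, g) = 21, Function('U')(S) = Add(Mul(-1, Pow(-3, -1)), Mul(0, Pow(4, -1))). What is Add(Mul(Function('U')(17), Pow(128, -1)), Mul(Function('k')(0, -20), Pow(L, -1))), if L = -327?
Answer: Rational(-2579, 41856) ≈ -0.061616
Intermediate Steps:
Function('U')(S) = Rational(1, 3) (Function('U')(S) = Add(Mul(-1, Rational(-1, 3)), Mul(0, Rational(1, 4))) = Add(Rational(1, 3), 0) = Rational(1, 3))
Add(Mul(Function('U')(17), Pow(128, -1)), Mul(Function('k')(0, -20), Pow(L, -1))) = Add(Mul(Rational(1, 3), Pow(128, -1)), Mul(21, Pow(-327, -1))) = Add(Mul(Rational(1, 3), Rational(1, 128)), Mul(21, Rational(-1, 327))) = Add(Rational(1, 384), Rational(-7, 109)) = Rational(-2579, 41856)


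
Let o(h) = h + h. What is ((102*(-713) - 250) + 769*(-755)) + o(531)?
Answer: -652509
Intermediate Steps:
o(h) = 2*h
((102*(-713) - 250) + 769*(-755)) + o(531) = ((102*(-713) - 250) + 769*(-755)) + 2*531 = ((-72726 - 250) - 580595) + 1062 = (-72976 - 580595) + 1062 = -653571 + 1062 = -652509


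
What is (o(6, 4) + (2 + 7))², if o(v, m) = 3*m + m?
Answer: 625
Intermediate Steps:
o(v, m) = 4*m
(o(6, 4) + (2 + 7))² = (4*4 + (2 + 7))² = (16 + 9)² = 25² = 625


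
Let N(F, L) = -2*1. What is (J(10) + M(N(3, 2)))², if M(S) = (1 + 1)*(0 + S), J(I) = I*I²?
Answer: 992016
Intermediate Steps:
J(I) = I³
N(F, L) = -2
M(S) = 2*S
(J(10) + M(N(3, 2)))² = (10³ + 2*(-2))² = (1000 - 4)² = 996² = 992016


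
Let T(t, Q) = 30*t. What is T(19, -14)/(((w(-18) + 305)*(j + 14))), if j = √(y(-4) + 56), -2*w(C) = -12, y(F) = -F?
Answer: 1995/10574 - 285*√15/10574 ≈ 0.084282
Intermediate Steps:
w(C) = 6 (w(C) = -½*(-12) = 6)
j = 2*√15 (j = √(-1*(-4) + 56) = √(4 + 56) = √60 = 2*√15 ≈ 7.7460)
T(19, -14)/(((w(-18) + 305)*(j + 14))) = (30*19)/(((6 + 305)*(2*√15 + 14))) = 570/((311*(14 + 2*√15))) = 570/(4354 + 622*√15)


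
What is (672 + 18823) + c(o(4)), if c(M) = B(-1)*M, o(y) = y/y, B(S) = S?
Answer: 19494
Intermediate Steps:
o(y) = 1
c(M) = -M
(672 + 18823) + c(o(4)) = (672 + 18823) - 1*1 = 19495 - 1 = 19494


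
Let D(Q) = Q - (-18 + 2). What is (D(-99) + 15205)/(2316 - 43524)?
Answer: -7561/20604 ≈ -0.36697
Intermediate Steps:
D(Q) = 16 + Q (D(Q) = Q - 1*(-16) = Q + 16 = 16 + Q)
(D(-99) + 15205)/(2316 - 43524) = ((16 - 99) + 15205)/(2316 - 43524) = (-83 + 15205)/(-41208) = 15122*(-1/41208) = -7561/20604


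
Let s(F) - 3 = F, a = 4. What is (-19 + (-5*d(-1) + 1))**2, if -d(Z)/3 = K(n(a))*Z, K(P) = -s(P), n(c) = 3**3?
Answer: 186624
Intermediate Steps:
s(F) = 3 + F
n(c) = 27
K(P) = -3 - P (K(P) = -(3 + P) = -3 - P)
d(Z) = 90*Z (d(Z) = -3*(-3 - 1*27)*Z = -3*(-3 - 27)*Z = -(-90)*Z = 90*Z)
(-19 + (-5*d(-1) + 1))**2 = (-19 + (-450*(-1) + 1))**2 = (-19 + (-5*(-90) + 1))**2 = (-19 + (450 + 1))**2 = (-19 + 451)**2 = 432**2 = 186624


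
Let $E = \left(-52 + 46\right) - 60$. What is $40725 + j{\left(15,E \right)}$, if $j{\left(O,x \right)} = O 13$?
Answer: $40920$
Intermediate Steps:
$E = -66$ ($E = -6 - 60 = -66$)
$j{\left(O,x \right)} = 13 O$
$40725 + j{\left(15,E \right)} = 40725 + 13 \cdot 15 = 40725 + 195 = 40920$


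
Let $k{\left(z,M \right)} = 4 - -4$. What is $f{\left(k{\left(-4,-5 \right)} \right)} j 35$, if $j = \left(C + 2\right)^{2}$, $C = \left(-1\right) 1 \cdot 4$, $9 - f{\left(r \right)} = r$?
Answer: $140$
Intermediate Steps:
$k{\left(z,M \right)} = 8$ ($k{\left(z,M \right)} = 4 + 4 = 8$)
$f{\left(r \right)} = 9 - r$
$C = -4$ ($C = \left(-1\right) 4 = -4$)
$j = 4$ ($j = \left(-4 + 2\right)^{2} = \left(-2\right)^{2} = 4$)
$f{\left(k{\left(-4,-5 \right)} \right)} j 35 = \left(9 - 8\right) 4 \cdot 35 = 1 \cdot 4 \cdot 35 = 4 \cdot 35 = 140$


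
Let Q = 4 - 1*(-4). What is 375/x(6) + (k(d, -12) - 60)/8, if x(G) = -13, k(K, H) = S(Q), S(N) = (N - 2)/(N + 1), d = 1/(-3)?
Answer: -5657/156 ≈ -36.263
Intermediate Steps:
Q = 8 (Q = 4 + 4 = 8)
d = -⅓ ≈ -0.33333
S(N) = (-2 + N)/(1 + N)
k(K, H) = ⅔ (k(K, H) = (-2 + 8)/(1 + 8) = 6/9 = (⅑)*6 = ⅔)
375/x(6) + (k(d, -12) - 60)/8 = 375/(-13) + (⅔ - 60)/8 = 375*(-1/13) - 178/3*⅛ = -375/13 - 89/12 = -5657/156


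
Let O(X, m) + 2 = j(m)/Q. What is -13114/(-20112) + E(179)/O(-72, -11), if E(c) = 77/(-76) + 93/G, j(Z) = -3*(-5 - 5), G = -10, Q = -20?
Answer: 24065137/6687240 ≈ 3.5987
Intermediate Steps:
j(Z) = 30 (j(Z) = -3*(-10) = 30)
O(X, m) = -7/2 (O(X, m) = -2 + 30/(-20) = -2 + 30*(-1/20) = -2 - 3/2 = -7/2)
E(c) = -3919/380 (E(c) = 77/(-76) + 93/(-10) = 77*(-1/76) + 93*(-⅒) = -77/76 - 93/10 = -3919/380)
-13114/(-20112) + E(179)/O(-72, -11) = -13114/(-20112) - 3919/(380*(-7/2)) = -13114*(-1/20112) - 3919/380*(-2/7) = 6557/10056 + 3919/1330 = 24065137/6687240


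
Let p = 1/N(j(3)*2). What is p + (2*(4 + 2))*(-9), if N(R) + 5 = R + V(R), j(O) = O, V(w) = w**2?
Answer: -3995/37 ≈ -107.97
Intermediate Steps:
N(R) = -5 + R + R**2 (N(R) = -5 + (R + R**2) = -5 + R + R**2)
p = 1/37 (p = 1/(-5 + 3*2 + (3*2)**2) = 1/(-5 + 6 + 6**2) = 1/(-5 + 6 + 36) = 1/37 ≈ 0.027027)
p + (2*(4 + 2))*(-9) = 1/37 + (2*(4 + 2))*(-9) = 1/37 + (2*6)*(-9) = 1/37 + 12*(-9) = 1/37 - 108 = -3995/37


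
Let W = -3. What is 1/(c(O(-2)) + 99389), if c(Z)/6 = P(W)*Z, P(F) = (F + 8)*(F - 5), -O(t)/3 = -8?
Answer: 1/93629 ≈ 1.0680e-5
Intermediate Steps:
O(t) = 24 (O(t) = -3*(-8) = 24)
P(F) = (-5 + F)*(8 + F) (P(F) = (8 + F)*(-5 + F) = (-5 + F)*(8 + F))
c(Z) = -240*Z (c(Z) = 6*((-40 + (-3)² + 3*(-3))*Z) = 6*((-40 + 9 - 9)*Z) = 6*(-40*Z) = -240*Z)
1/(c(O(-2)) + 99389) = 1/(-240*24 + 99389) = 1/(-5760 + 99389) = 1/93629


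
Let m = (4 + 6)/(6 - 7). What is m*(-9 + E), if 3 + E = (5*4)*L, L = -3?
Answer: 720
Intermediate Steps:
m = -10 (m = 10/(-1) = 10*(-1) = -10)
E = -63 (E = -3 + (5*4)*(-3) = -3 + 20*(-3) = -3 - 60 = -63)
m*(-9 + E) = -10*(-9 - 63) = -10*(-72) = 720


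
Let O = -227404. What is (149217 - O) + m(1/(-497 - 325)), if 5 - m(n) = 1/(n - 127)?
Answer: 39317872092/104395 ≈ 3.7663e+5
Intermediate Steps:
m(n) = 5 - 1/(-127 + n) (m(n) = 5 - 1/(n - 127) = 5 - 1/(-127 + n))
(149217 - O) + m(1/(-497 - 325)) = (149217 - 1*(-227404)) + (-636 + 5/(-497 - 325))/(-127 + 1/(-497 - 325)) = (149217 + 227404) + (-636 + 5/(-822))/(-127 + 1/(-822)) = 376621 + (-636 + 5*(-1/822))/(-127 - 1/822) = 376621 + (-636 - 5/822)/(-104395/822) = 376621 - 822/104395*(-522797/822) = 376621 + 522797/104395 = 39317872092/104395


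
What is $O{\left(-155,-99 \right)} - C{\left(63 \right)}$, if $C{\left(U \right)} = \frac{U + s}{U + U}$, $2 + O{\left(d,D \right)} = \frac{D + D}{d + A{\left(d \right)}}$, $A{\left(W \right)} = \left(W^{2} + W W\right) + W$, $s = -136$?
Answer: $- \frac{13913}{9765} \approx -1.4248$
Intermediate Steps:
$A{\left(W \right)} = W + 2 W^{2}$ ($A{\left(W \right)} = \left(W^{2} + W^{2}\right) + W = 2 W^{2} + W = W + 2 W^{2}$)
$O{\left(d,D \right)} = -2 + \frac{2 D}{d + d \left(1 + 2 d\right)}$ ($O{\left(d,D \right)} = -2 + \frac{D + D}{d + d \left(1 + 2 d\right)} = -2 + \frac{2 D}{d + d \left(1 + 2 d\right)}$)
$C{\left(U \right)} = \frac{-136 + U}{2 U}$ ($C{\left(U \right)} = \frac{U - 136}{U + U} = \frac{-136 + U}{2 U}$)
$O{\left(-155,-99 \right)} - C{\left(63 \right)} = \frac{-99 - -155 - - 155 \left(1 + 2 \left(-155\right)\right)}{\left(-155\right) \left(1 - 155\right)} - \frac{-136 + 63}{2 \cdot 63} = - \frac{-99 + 155 - - 155 \left(1 - 310\right)}{155 \left(-154\right)} - \frac{1}{2} \cdot \frac{1}{63} \left(-73\right) = \left(- \frac{1}{155}\right) \left(- \frac{1}{154}\right) \left(-99 + 155 - \left(-155\right) \left(-309\right)\right) - - \frac{73}{126} = \left(- \frac{1}{155}\right) \left(- \frac{1}{154}\right) \left(-99 + 155 - 47895\right) + \frac{73}{126} = \left(- \frac{1}{155}\right) \left(- \frac{1}{154}\right) \left(-47839\right) + \frac{73}{126} = - \frac{4349}{2170} + \frac{73}{126} = - \frac{13913}{9765}$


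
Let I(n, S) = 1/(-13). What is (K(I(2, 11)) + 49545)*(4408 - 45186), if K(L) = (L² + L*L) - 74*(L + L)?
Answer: -341517014118/169 ≈ -2.0208e+9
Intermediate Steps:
I(n, S) = -1/13
K(L) = -148*L + 2*L² (K(L) = (L² + L²) - 148*L = 2*L² - 148*L = -148*L + 2*L²)
(K(I(2, 11)) + 49545)*(4408 - 45186) = (2*(-1/13)*(-74 - 1/13) + 49545)*(4408 - 45186) = (2*(-1/13)*(-963/13) + 49545)*(-40778) = (1926/169 + 49545)*(-40778) = (8375031/169)*(-40778) = -341517014118/169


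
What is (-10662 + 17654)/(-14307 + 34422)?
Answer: 6992/20115 ≈ 0.34760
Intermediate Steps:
(-10662 + 17654)/(-14307 + 34422) = 6992/20115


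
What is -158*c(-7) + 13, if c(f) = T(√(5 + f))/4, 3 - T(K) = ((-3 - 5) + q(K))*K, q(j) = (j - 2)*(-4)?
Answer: 421/2 ≈ 210.50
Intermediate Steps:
q(j) = 8 - 4*j (q(j) = (-2 + j)*(-4) = 8 - 4*j)
T(K) = 3 + 4*K² (T(K) = 3 - ((-3 - 5) + (8 - 4*K))*K = 3 - (-8 + (8 - 4*K))*K = 3 - (-4*K)*K = 3 - (-4)*K² = 3 + 4*K²)
c(f) = 23/4 + f (c(f) = (3 + 4*(√(5 + f))²)/4 = (3 + 4*(5 + f))*(¼) = (3 + (20 + 4*f))*(¼) = (23 + 4*f)*(¼) = 23/4 + f)
-158*c(-7) + 13 = -158*(23/4 - 7) + 13 = -158*(-5/4) + 13 = 395/2 + 13 = 421/2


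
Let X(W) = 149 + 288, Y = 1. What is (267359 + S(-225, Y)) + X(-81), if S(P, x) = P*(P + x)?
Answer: 318196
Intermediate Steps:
X(W) = 437
(267359 + S(-225, Y)) + X(-81) = (267359 - 225*(-225 + 1)) + 437 = (267359 - 225*(-224)) + 437 = (267359 + 50400) + 437 = 317759 + 437 = 318196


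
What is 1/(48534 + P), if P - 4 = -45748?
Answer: 1/2790 ≈ 0.00035842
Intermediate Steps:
P = -45744 (P = 4 - 45748 = -45744)
1/(48534 + P) = 1/(48534 - 45744) = 1/2790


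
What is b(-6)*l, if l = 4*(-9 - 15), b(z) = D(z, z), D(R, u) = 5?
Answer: -480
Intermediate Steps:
b(z) = 5
l = -96 (l = 4*(-24) = -96)
b(-6)*l = 5*(-96) = -480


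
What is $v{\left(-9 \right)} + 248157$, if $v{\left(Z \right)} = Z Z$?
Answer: $248238$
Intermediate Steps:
$v{\left(Z \right)} = Z^{2}$
$v{\left(-9 \right)} + 248157 = \left(-9\right)^{2} + 248157 = 81 + 248157 = 248238$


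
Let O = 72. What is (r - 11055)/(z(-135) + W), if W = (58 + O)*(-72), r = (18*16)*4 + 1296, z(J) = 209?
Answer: 8607/9151 ≈ 0.94055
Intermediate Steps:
r = 2448 (r = 288*4 + 1296 = 1152 + 1296 = 2448)
W = -9360 (W = (58 + 72)*(-72) = 130*(-72) = -9360)
(r - 11055)/(z(-135) + W) = (2448 - 11055)/(209 - 9360) = -8607/(-9151) = -8607*(-1/9151) = 8607/9151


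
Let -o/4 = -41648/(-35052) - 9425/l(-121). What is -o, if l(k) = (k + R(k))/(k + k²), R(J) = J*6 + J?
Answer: 4955518148/8763 ≈ 5.6551e+5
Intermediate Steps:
R(J) = 7*J (R(J) = 6*J + J = 7*J)
l(k) = 8*k/(k + k²) (l(k) = (k + 7*k)/(k + k²) = (8*k)/(k + k²) = 8*k/(k + k²))
o = -4955518148/8763 (o = -4*(-41648/(-35052) - 9425/(8/(1 - 121))) = -4*(-41648*(-1/35052) - 9425/(8/(-120))) = -4*(10412/8763 - 9425/(8*(-1/120))) = -4*(10412/8763 - 9425/(-1/15)) = -4*(10412/8763 - 9425*(-15)) = -4*(10412/8763 + 141375) = -4*1238879537/8763 = -4955518148/8763 ≈ -5.6551e+5)
-o = -1*(-4955518148/8763) = 4955518148/8763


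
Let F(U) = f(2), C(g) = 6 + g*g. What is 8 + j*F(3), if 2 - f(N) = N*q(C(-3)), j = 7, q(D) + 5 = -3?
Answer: 134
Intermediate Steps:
C(g) = 6 + g²
q(D) = -8 (q(D) = -5 - 3 = -8)
f(N) = 2 + 8*N (f(N) = 2 - N*(-8) = 2 - (-8)*N = 2 + 8*N)
F(U) = 18 (F(U) = 2 + 8*2 = 2 + 16 = 18)
8 + j*F(3) = 8 + 7*18 = 8 + 126 = 134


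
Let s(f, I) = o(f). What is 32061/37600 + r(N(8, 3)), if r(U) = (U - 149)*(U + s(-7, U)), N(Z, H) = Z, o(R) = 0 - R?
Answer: -79491939/37600 ≈ -2114.1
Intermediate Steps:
o(R) = -R
s(f, I) = -f
r(U) = (-149 + U)*(7 + U) (r(U) = (U - 149)*(U - 1*(-7)) = (-149 + U)*(U + 7) = (-149 + U)*(7 + U))
32061/37600 + r(N(8, 3)) = 32061/37600 + (-1043 + 8**2 - 142*8) = 32061*(1/37600) + (-1043 + 64 - 1136) = 32061/37600 - 2115 = -79491939/37600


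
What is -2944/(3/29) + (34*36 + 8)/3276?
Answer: -3329620/117 ≈ -28458.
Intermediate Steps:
-2944/(3/29) + (34*36 + 8)/3276 = -2944/(3*(1/29)) + (1224 + 8)*(1/3276) = -2944/3/29 + 1232*(1/3276) = -2944*29/3 + 44/117 = -85376/3 + 44/117 = -3329620/117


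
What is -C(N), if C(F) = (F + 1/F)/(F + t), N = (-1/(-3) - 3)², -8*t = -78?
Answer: -4177/9712 ≈ -0.43009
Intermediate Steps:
t = 39/4 (t = -⅛*(-78) = 39/4 ≈ 9.7500)
N = 64/9 (N = (-1*(-⅓) - 3)² = (⅓ - 3)² = (-8/3)² = 64/9 ≈ 7.1111)
C(F) = (F + 1/F)/(39/4 + F) (C(F) = (F + 1/F)/(F + 39/4) = (F + 1/F)/(39/4 + F))
-C(N) = -4*(1 + (64/9)²)/(64/9*(39 + 4*(64/9))) = -4*9*(1 + 4096/81)/(64*(39 + 256/9)) = -4*9*4177/(64*607/9*81) = -4*9*9*4177/(64*607*81) = -1*4177/9712 = -4177/9712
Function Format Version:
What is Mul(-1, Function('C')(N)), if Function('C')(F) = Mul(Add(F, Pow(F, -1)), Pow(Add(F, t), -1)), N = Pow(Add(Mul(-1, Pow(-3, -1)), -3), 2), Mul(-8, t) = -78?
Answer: Rational(-4177, 9712) ≈ -0.43009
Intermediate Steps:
t = Rational(39, 4) (t = Mul(Rational(-1, 8), -78) = Rational(39, 4) ≈ 9.7500)
N = Rational(64, 9) (N = Pow(Add(Mul(-1, Rational(-1, 3)), -3), 2) = Pow(Add(Rational(1, 3), -3), 2) = Pow(Rational(-8, 3), 2) = Rational(64, 9) ≈ 7.1111)
Function('C')(F) = Mul(Pow(Add(Rational(39, 4), F), -1), Add(F, Pow(F, -1))) (Function('C')(F) = Mul(Add(F, Pow(F, -1)), Pow(Add(F, Rational(39, 4)), -1)) = Mul(Add(F, Pow(F, -1)), Pow(Add(Rational(39, 4), F), -1)) = Mul(Pow(Add(Rational(39, 4), F), -1), Add(F, Pow(F, -1))))
Mul(-1, Function('C')(N)) = Mul(-1, Mul(4, Pow(Rational(64, 9), -1), Pow(Add(39, Mul(4, Rational(64, 9))), -1), Add(1, Pow(Rational(64, 9), 2)))) = Mul(-1, Mul(4, Rational(9, 64), Pow(Add(39, Rational(256, 9)), -1), Add(1, Rational(4096, 81)))) = Mul(-1, Mul(4, Rational(9, 64), Pow(Rational(607, 9), -1), Rational(4177, 81))) = Mul(-1, Mul(4, Rational(9, 64), Rational(9, 607), Rational(4177, 81))) = Mul(-1, Rational(4177, 9712)) = Rational(-4177, 9712)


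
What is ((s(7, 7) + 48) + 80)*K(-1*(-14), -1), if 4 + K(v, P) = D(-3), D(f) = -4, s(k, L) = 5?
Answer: -1064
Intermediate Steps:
K(v, P) = -8 (K(v, P) = -4 - 4 = -8)
((s(7, 7) + 48) + 80)*K(-1*(-14), -1) = ((5 + 48) + 80)*(-8) = (53 + 80)*(-8) = 133*(-8) = -1064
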